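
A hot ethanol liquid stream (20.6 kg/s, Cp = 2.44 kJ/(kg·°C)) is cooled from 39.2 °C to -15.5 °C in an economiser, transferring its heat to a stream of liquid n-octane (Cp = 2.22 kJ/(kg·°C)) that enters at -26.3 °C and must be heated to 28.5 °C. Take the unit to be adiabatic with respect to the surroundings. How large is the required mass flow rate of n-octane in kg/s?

Heat released by hot stream: Q = 20.6 × 2.44 × (39.2 − -15.5) = 2749.4 kJ/s
Energy balance on cold side (adiabatic exchanger): Q = ṁ_c·Cp_c·(T_c,out − T_c,in)
ṁ_c = 2749.4 / [2.22 × (28.5 − -26.3)] = 22.6 kg/s

ṁ_c = 22.6 kg/s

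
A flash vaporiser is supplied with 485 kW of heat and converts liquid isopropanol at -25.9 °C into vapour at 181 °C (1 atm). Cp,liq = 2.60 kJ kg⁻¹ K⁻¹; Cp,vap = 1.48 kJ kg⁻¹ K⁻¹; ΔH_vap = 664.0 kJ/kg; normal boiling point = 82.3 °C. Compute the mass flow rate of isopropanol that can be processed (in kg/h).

ṁ = 1600 kg/h

Δh = 2.60×(82.3−-25.9) + 664.0 + 1.48×(181−82.3) = 1091.4 kJ/kg
Q = 485 kW = 485 kJ/s = 1.746e+06 kJ/h
ṁ = Q/Δh = 1.746e+06 / 1091.4 = 1599.8 kg/h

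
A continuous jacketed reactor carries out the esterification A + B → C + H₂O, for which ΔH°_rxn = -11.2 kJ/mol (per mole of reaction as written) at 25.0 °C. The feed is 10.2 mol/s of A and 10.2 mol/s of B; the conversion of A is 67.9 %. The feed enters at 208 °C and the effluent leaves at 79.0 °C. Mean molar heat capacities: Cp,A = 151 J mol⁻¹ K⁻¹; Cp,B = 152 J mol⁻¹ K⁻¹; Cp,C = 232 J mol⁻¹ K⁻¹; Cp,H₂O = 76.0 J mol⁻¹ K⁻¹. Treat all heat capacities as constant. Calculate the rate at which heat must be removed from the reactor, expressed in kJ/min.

Q_out = 28500 kJ/min

Extent of reaction ξ = 0.679 × 10.2 = 6.9258 mol/s
Reaction term: ξ·ΔH°_rxn = 6.9258 × -11.2 = -77.569 kJ/s
Sensible, feed 208→25 °C: -565.58 kJ/s
Outlet flows (mol/s): A 3.2742, B 3.2742, C 6.9258, H₂O 6.9258
Sensible, products 25→79.0 °C: 168.76 kJ/s
Q = ΔH = -474.39 kJ/s = -474.39 kW
Heat removed = 28463 kJ/min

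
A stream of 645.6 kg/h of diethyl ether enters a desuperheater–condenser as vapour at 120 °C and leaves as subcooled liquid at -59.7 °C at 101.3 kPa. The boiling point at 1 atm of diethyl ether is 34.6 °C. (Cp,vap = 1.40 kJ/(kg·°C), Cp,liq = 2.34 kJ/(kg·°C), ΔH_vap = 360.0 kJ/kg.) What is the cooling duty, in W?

vapour 120→34.6 °C: -119.56 kJ/kg
condensation at 34.6 °C: -360 kJ/kg
liquid 34.6→-59.7 °C: -220.66 kJ/kg
Δh = -119.56 + -360 + -220.66 = -700.22 kJ/kg
Q = ṁ·Δh = 645.6 kg/h × -700.22 kJ/kg = -452060 kJ/h
|Q| = 125.57 kW = 125570 W

Q_c = 126000 W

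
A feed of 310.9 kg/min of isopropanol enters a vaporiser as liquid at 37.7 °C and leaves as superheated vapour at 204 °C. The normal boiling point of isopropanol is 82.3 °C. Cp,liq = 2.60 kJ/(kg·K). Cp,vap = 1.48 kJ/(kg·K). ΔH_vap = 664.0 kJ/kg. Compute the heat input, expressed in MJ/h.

Q = 17900 MJ/h

liquid 37.7→82.3 °C: 115.96 kJ/kg
vaporisation at 82.3 °C: 664 kJ/kg
vapour 82.3→204 °C: 180.12 kJ/kg
Δh = 115.96 + 664 + 180.12 = 960.08 kJ/kg
Q = ṁ·Δh = 310.9 kg/min × 960.08 kJ/kg = 298490 kJ/min
|Q| = 4974.8 kW = 17909 MJ/h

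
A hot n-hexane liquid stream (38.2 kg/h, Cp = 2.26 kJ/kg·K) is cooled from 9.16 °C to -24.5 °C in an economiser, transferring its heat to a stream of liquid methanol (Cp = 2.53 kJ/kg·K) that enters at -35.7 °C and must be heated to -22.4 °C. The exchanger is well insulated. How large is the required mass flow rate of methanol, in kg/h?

ṁ_c = 86.4 kg/h

Heat released by hot stream: Q = 38.2 × 2.26 × (9.16 − -24.5) = 2905.9 kJ/h
Energy balance on cold side (adiabatic exchanger): Q = ṁ_c·Cp_c·(T_c,out − T_c,in)
ṁ_c = 2905.9 / [2.53 × (-22.4 − -35.7)] = 86.36 kg/h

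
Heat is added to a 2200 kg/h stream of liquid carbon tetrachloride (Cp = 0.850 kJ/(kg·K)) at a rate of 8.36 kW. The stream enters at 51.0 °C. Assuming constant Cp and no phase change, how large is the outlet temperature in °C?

Q = 8.36 kW = 30096 kJ/h
ΔT = Q/(ṁ·Cp) = 30096/(2200×0.850) = 16.094 K
T_out = 51.0 + 16.094 = 67.094 °C

T_out = 67.1 °C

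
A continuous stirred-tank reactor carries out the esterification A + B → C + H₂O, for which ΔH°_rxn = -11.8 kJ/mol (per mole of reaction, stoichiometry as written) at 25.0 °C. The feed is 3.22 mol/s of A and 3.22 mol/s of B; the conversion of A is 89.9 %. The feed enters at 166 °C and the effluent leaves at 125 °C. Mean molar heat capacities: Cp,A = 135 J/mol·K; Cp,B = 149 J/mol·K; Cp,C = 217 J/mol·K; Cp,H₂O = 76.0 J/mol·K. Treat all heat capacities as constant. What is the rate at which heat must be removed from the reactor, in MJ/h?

Extent of reaction ξ = 0.899 × 3.22 = 2.8948 mol/s
Reaction term: ξ·ΔH°_rxn = 2.8948 × -11.8 = -34.158 kJ/s
Sensible, feed 166→25 °C: -128.94 kJ/s
Outlet flows (mol/s): A 0.32522, B 0.32522, C 2.8948, H₂O 2.8948
Sensible, products 25→125 °C: 94.053 kJ/s
Q = ΔH = -69.047 kJ/s = -69.047 kW
Heat removed = 248.57 MJ/h

Q_out = 249 MJ/h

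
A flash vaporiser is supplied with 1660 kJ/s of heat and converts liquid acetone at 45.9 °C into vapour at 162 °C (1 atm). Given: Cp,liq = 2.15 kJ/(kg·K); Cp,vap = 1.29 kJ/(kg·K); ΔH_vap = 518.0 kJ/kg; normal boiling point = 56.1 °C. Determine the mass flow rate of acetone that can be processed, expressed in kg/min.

ṁ = 147 kg/min

Δh = 2.15×(56.1−45.9) + 518.0 + 1.29×(162−56.1) = 676.54 kJ/kg
Q = 1660 kJ/s = 1660 kJ/s = 99600 kJ/min
ṁ = Q/Δh = 99600 / 676.54 = 147.22 kg/min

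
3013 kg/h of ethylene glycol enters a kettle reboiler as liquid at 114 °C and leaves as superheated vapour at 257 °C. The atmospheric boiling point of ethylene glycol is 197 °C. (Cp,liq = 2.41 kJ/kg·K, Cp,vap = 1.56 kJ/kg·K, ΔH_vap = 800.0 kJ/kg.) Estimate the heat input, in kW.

Q = 915 kW

liquid 114→197 °C: 200.03 kJ/kg
vaporisation at 197 °C: 800 kJ/kg
vapour 197→257 °C: 93.6 kJ/kg
Δh = 200.03 + 800 + 93.6 = 1093.6 kJ/kg
Q = ṁ·Δh = 3013 kg/h × 1093.6 kJ/kg = 3.2951e+06 kJ/h
|Q| = 915.31 kW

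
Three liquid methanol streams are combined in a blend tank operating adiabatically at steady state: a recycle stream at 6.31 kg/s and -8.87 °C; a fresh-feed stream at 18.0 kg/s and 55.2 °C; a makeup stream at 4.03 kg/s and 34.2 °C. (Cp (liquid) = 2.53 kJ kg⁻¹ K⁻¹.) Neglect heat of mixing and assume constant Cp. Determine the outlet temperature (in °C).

Energy balance with Q = 0: Σ ṁᵢCp,ᵢ(T_out − Tᵢ) = 0
Σ ṁᵢCp,ᵢTᵢ = 6.31×2.53×-8.87 + 18.0×2.53×55.2 + 4.03×2.53×34.2 = 2720.9
Σ ṁᵢCp,ᵢ = 6.31×2.53 + 18.0×2.53 + 4.03×2.53 = 71.7
T_out = 2720.9 / 71.7 = 37.948 °C

T_out = 37.9 °C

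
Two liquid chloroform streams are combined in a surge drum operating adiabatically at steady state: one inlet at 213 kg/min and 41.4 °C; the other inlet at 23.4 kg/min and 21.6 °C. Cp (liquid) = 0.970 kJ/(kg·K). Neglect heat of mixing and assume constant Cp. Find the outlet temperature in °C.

T_out = 39.4 °C

Adiabatic, steady state ⇒ Σ ṁᵢCp,ᵢ(T_out − Tᵢ) = 0
T_out = Σ ṁᵢCp,ᵢTᵢ / Σ ṁᵢCp,ᵢ
      = 9043.9 / 229.31 = 39.44 °C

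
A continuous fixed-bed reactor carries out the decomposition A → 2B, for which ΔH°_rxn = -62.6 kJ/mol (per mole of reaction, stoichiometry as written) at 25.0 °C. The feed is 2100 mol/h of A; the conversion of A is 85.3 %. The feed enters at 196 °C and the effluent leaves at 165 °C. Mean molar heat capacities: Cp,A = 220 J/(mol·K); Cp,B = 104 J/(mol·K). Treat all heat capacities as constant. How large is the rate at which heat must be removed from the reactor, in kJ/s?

Extent of reaction ξ = 0.853 × 2100 = 1791.3 mol/h
Reaction term: ξ·ΔH°_rxn = 1791.3 × -62.6 = -112140 kJ/h
Sensible, feed 196→25 °C: -79002 kJ/h
Outlet flows (mol/h): A 308.7, B 3582.6
Sensible, products 25→165 °C: 61671 kJ/h
Q = ΔH = -129470 kJ/h = -35.963 kW
Heat removed = 35.963 kJ/s

Q_out = 36.0 kJ/s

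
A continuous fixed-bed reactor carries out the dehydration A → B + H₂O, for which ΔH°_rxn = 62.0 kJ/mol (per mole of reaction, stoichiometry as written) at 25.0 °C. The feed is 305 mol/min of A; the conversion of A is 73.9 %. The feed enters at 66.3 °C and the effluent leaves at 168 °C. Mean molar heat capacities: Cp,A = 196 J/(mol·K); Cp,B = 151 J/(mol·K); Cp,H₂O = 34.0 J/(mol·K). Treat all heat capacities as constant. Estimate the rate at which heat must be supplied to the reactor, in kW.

Extent of reaction ξ = 0.739 × 305 = 225.4 mol/min
Reaction term: ξ·ΔH°_rxn = 225.4 × 62.0 = 13974 kJ/min
Sensible, feed 66.3→25 °C: -2468.9 kJ/min
Outlet flows (mol/min): A 79.605, B 225.4, H₂O 225.4
Sensible, products 25→168 °C: 8194 kJ/min
Q = ΔH = 19700 kJ/min = 328.33 kW
Heat supplied = 328.33 kW

Q_in = 328 kW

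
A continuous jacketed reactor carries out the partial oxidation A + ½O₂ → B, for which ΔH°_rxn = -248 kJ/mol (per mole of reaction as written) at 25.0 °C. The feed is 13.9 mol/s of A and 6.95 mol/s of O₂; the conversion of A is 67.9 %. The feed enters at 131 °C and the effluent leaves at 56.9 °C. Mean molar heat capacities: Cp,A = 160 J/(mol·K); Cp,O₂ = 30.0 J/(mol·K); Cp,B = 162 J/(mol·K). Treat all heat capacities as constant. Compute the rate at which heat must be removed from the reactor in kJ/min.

Q_out = 151000 kJ/min

Extent of reaction ξ = 0.679 × 13.9 = 9.4381 mol/s
Reaction term: ξ·ΔH°_rxn = 9.4381 × -248 = -2340.6 kJ/s
Sensible, feed 131→25 °C: -257.85 kJ/s
Outlet flows (mol/s): A 4.4619, O₂ 2.2309, B 9.4381
Sensible, products 25→56.9 °C: 73.683 kJ/s
Q = ΔH = -2524.8 kJ/s = -2524.8 kW
Heat removed = 151490 kJ/min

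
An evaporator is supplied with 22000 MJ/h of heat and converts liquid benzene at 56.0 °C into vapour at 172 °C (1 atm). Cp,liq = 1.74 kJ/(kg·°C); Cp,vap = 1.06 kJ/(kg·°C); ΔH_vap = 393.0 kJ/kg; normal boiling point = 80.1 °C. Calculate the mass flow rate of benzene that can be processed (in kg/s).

Δh = 1.74×(80.1−56.0) + 393.0 + 1.06×(172−80.1) = 532.35 kJ/kg
Q = 22000 MJ/h = 6111.1 kJ/s = 6111.1 kJ/s
ṁ = Q/Δh = 6111.1 / 532.35 = 11.48 kg/s

ṁ = 11.5 kg/s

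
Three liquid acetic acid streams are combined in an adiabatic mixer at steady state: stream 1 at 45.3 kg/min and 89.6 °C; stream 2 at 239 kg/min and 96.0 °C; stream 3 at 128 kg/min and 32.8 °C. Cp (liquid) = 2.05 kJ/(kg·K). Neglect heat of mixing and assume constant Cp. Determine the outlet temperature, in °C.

Adiabatic, steady state ⇒ Σ ṁᵢCp,ᵢ(T_out − Tᵢ) = 0
Σ ṁᵢCp,ᵢTᵢ = 45.3×2.05×89.6 + 239×2.05×96.0 + 128×2.05×32.8 = 63963
Σ ṁᵢCp,ᵢ = 45.3×2.05 + 239×2.05 + 128×2.05 = 845.21
T_out = 63963 / 845.21 = 75.676 °C

T_out = 75.7 °C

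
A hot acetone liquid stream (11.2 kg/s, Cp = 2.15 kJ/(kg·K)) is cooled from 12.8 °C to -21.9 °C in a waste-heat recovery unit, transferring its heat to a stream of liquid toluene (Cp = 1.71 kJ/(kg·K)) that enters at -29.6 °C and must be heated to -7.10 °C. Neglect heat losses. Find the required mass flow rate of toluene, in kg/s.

ṁ_c = 21.7 kg/s

Heat released by hot stream: Q = 11.2 × 2.15 × (12.8 − -21.9) = 835.58 kJ/s
Energy balance on cold side (adiabatic exchanger): Q = ṁ_c·Cp_c·(T_c,out − T_c,in)
ṁ_c = 835.58 / [1.71 × (-7.10 − -29.6)] = 21.717 kg/s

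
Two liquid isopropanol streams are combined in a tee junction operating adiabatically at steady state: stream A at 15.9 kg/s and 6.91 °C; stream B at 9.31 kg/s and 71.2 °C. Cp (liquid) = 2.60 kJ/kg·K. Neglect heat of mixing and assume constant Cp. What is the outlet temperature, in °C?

No heat crosses the boundary, so H_out = H_in.
Σ ṁᵢCp,ᵢTᵢ = 15.9×2.60×6.91 + 9.31×2.60×71.2 = 2009.1
Σ ṁᵢCp,ᵢ = 15.9×2.60 + 9.31×2.60 = 65.546
T_out = 2009.1 / 65.546 = 30.652 °C

T_out = 30.7 °C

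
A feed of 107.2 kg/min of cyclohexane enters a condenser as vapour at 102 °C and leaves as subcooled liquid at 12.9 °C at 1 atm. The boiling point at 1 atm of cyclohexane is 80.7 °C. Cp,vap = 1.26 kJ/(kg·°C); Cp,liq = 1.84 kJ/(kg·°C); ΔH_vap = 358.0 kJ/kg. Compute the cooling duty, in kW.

vapour 102→80.7 °C: -26.838 kJ/kg
condensation at 80.7 °C: -358 kJ/kg
liquid 80.7→12.9 °C: -124.75 kJ/kg
Δh = -26.838 + -358 + -124.75 = -509.59 kJ/kg
Q = ṁ·Δh = 107.2 kg/min × -509.59 kJ/kg = -54628 kJ/min
|Q| = 910.47 kW

Q_c = 910 kW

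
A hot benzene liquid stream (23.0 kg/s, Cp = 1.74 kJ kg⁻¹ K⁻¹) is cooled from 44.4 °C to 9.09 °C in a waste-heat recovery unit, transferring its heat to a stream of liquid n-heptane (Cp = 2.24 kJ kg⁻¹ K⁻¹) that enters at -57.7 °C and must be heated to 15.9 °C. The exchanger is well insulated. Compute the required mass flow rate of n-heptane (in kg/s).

Heat released by hot stream: Q = 23.0 × 1.74 × (44.4 − 9.09) = 1413.1 kJ/s
Energy balance on cold side (adiabatic exchanger): Q = ṁ_c·Cp_c·(T_c,out − T_c,in)
ṁ_c = 1413.1 / [2.24 × (15.9 − -57.7)] = 8.5713 kg/s

ṁ_c = 8.57 kg/s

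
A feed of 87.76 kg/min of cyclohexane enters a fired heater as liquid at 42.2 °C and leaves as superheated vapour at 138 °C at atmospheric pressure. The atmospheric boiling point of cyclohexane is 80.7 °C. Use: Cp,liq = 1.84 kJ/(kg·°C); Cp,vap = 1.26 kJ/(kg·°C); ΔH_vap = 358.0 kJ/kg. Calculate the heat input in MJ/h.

Q = 2640 MJ/h

liquid 42.2→80.7 °C: 70.84 kJ/kg
vaporisation at 80.7 °C: 358 kJ/kg
vapour 80.7→138 °C: 72.198 kJ/kg
Δh = 70.84 + 358 + 72.198 = 501.04 kJ/kg
Q = ṁ·Δh = 87.76 kg/min × 501.04 kJ/kg = 43971 kJ/min
|Q| = 732.85 kW = 2638.3 MJ/h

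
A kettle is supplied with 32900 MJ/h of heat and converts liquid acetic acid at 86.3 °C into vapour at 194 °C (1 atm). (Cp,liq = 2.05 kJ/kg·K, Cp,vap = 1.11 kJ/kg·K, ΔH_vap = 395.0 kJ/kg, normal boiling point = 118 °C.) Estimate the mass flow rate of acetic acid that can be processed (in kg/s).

ṁ = 16.8 kg/s

Δh = 2.05×(118−86.3) + 395.0 + 1.11×(194−118) = 544.35 kJ/kg
Q = 32900 MJ/h = 9138.9 kJ/s = 9138.9 kJ/s
ṁ = Q/Δh = 9138.9 / 544.35 = 16.789 kg/s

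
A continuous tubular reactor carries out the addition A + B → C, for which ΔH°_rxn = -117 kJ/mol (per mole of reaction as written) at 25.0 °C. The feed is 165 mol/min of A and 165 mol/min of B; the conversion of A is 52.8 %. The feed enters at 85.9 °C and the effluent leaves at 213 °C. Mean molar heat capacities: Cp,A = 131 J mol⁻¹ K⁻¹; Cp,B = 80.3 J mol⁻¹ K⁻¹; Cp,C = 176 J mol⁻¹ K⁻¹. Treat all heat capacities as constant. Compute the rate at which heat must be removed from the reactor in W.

Q_out = 106000 W

Extent of reaction ξ = 0.528 × 165 = 87.12 mol/min
Reaction term: ξ·ΔH°_rxn = 87.12 × -117 = -10193 kJ/min
Sensible, feed 85.9→25 °C: -2123.2 kJ/min
Outlet flows (mol/min): A 77.88, B 77.88, C 87.12
Sensible, products 25→213 °C: 5976.4 kJ/min
Q = ΔH = -6339.9 kJ/min = -105.67 kW
Heat removed = 105670 W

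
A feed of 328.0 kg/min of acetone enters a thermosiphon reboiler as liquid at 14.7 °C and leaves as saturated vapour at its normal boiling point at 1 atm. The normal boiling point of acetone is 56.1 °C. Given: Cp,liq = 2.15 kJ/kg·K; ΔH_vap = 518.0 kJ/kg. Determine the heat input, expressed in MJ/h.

liquid 14.7→56.1 °C: 89.01 kJ/kg
vaporisation at 56.1 °C: 518 kJ/kg
Δh = 89.01 + 518 = 607.01 kJ/kg
Q = ṁ·Δh = 328.0 kg/min × 607.01 kJ/kg = 199100 kJ/min
|Q| = 3318.3 kW = 11946 MJ/h

Q = 11900 MJ/h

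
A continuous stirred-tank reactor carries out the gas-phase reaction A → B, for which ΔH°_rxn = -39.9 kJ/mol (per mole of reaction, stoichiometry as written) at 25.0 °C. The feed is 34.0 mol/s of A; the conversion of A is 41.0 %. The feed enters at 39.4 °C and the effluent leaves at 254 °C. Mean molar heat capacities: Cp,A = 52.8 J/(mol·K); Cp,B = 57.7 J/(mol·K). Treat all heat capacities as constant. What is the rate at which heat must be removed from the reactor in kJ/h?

Extent of reaction ξ = 0.410 × 34.0 = 13.94 mol/s
Reaction term: ξ·ΔH°_rxn = 13.94 × -39.9 = -556.21 kJ/s
Sensible, feed 39.4→25 °C: -25.851 kJ/s
Outlet flows (mol/s): A 20.06, B 13.94
Sensible, products 25→254 °C: 426.74 kJ/s
Q = ΔH = -155.31 kJ/s = -155.31 kW
Heat removed = 559130 kJ/h

Q_out = 559000 kJ/h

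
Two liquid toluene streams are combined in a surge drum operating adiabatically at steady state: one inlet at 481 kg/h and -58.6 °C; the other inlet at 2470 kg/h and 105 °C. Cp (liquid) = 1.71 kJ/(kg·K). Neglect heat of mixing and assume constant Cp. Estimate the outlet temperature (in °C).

T_out = 78.3 °C

Adiabatic, steady state ⇒ Σ ṁᵢCp,ᵢ(T_out − Tᵢ) = 0
Σ ṁᵢCp,ᵢTᵢ = 481×1.71×-58.6 + 2470×1.71×105 = 395290
Σ ṁᵢCp,ᵢ = 481×1.71 + 2470×1.71 = 5046.2
T_out = 395290 / 5046.2 = 78.334 °C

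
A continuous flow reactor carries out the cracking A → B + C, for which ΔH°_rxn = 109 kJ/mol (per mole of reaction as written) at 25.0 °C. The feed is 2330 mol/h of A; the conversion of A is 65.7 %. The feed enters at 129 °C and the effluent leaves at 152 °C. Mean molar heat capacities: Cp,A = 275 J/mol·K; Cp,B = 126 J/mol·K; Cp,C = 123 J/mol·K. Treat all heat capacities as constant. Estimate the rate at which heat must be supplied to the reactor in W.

Extent of reaction ξ = 0.657 × 2330 = 1530.8 mol/h
Reaction term: ξ·ΔH°_rxn = 1530.8 × 109 = 166860 kJ/h
Sensible, feed 129→25 °C: -66638 kJ/h
Outlet flows (mol/h): A 799.19, B 1530.8, C 1530.8
Sensible, products 25→152 °C: 76321 kJ/h
Q = ΔH = 176540 kJ/h = 49.039 kW
Heat supplied = 49039 W

Q_in = 49000 W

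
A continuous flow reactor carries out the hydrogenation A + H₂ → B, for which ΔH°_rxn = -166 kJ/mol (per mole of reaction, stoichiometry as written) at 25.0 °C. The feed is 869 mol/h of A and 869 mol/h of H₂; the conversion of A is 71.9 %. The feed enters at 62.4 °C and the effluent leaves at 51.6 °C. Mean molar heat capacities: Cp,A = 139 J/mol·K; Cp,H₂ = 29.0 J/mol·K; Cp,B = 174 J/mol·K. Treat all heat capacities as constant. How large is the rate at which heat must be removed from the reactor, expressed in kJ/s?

Q_out = 29.2 kJ/s

Extent of reaction ξ = 0.719 × 869 = 624.81 mol/h
Reaction term: ξ·ΔH°_rxn = 624.81 × -166 = -103720 kJ/h
Sensible, feed 62.4→25 °C: -5460.1 kJ/h
Outlet flows (mol/h): A 244.19, H₂ 244.19, B 624.81
Sensible, products 25→51.6 °C: 3983.1 kJ/h
Q = ΔH = -105200 kJ/h = -29.221 kW
Heat removed = 29.221 kJ/s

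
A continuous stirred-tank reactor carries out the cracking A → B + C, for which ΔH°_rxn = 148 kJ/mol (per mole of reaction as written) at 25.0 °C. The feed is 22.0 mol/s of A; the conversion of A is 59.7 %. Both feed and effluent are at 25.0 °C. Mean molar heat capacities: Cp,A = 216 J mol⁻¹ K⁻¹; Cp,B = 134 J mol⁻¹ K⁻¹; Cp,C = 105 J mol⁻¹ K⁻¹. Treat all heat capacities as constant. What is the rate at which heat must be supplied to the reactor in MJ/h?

Q_in = 7000 MJ/h

Extent of reaction ξ = 0.597 × 22.0 = 13.134 mol/s
Reaction term: ξ·ΔH°_rxn = 13.134 × 148 = 1943.8 kJ/s
Q = ΔH = 1943.8 kJ/s = 1943.8 kW
Heat supplied = 6997.8 MJ/h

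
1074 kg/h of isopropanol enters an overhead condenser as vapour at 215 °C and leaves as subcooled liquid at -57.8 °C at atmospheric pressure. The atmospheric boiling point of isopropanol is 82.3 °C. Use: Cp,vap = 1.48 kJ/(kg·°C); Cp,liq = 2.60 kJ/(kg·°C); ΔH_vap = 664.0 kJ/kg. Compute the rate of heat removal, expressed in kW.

Q_c = 365 kW

vapour 215→82.3 °C: -196.4 kJ/kg
condensation at 82.3 °C: -664 kJ/kg
liquid 82.3→-57.8 °C: -364.26 kJ/kg
Δh = -196.4 + -664 + -364.26 = -1224.7 kJ/kg
Q = ṁ·Δh = 1074 kg/h × -1224.7 kJ/kg = -1.3153e+06 kJ/h
|Q| = 365.36 kW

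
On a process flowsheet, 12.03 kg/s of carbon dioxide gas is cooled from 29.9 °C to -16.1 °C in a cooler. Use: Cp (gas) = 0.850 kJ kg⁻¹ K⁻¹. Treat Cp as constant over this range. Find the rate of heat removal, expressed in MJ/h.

Q_c = 1690 MJ/h

Q = ṁ·Cp·ΔT = 12.03 × 0.850 × (-16.1 − 29.9) = -470.37 kJ/s
Cooling duty = 1693.3 MJ/h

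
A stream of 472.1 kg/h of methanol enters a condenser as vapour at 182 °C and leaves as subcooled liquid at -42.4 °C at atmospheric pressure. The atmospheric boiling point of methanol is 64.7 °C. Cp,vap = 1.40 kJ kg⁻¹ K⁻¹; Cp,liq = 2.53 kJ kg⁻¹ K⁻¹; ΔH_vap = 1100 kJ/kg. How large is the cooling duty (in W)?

vapour 182→64.7 °C: -164.22 kJ/kg
condensation at 64.7 °C: -1100 kJ/kg
liquid 64.7→-42.4 °C: -270.96 kJ/kg
Δh = -164.22 + -1100 + -270.96 = -1535.2 kJ/kg
Q = ṁ·Δh = 472.1 kg/h × -1535.2 kJ/kg = -724760 kJ/h
|Q| = 201.32 kW = 201320 W

Q_c = 201000 W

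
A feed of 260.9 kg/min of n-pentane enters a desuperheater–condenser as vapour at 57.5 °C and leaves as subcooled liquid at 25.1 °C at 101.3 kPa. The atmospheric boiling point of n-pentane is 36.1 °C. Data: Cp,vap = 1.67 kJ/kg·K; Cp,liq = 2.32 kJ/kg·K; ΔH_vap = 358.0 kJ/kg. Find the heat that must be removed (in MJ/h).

vapour 57.5→36.1 °C: -35.738 kJ/kg
condensation at 36.1 °C: -358 kJ/kg
liquid 36.1→25.1 °C: -25.52 kJ/kg
Δh = -35.738 + -358 + -25.52 = -419.26 kJ/kg
Q = ṁ·Δh = 260.9 kg/min × -419.26 kJ/kg = -109380 kJ/min
|Q| = 1823.1 kW = 6563.1 MJ/h

Q_c = 6560 MJ/h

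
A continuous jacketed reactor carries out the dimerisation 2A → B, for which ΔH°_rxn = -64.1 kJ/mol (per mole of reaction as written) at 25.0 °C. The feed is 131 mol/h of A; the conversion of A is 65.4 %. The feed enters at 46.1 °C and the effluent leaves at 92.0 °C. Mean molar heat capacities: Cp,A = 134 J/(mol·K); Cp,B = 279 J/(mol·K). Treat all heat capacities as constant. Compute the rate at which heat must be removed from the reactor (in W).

Extent of reaction ξ = 0.654 × 131 / 2 = 42.837 mol/h
Reaction term: ξ·ΔH°_rxn = 42.837 × -64.1 = -2745.9 kJ/h
Sensible, feed 46.1→25 °C: -370.39 kJ/h
Outlet flows (mol/h): A 45.326, B 42.837
Sensible, products 25→92.0 °C: 1207.7 kJ/h
Q = ΔH = -1908.6 kJ/h = -0.53015 kW
Heat removed = 530.15 W

Q_out = 530 W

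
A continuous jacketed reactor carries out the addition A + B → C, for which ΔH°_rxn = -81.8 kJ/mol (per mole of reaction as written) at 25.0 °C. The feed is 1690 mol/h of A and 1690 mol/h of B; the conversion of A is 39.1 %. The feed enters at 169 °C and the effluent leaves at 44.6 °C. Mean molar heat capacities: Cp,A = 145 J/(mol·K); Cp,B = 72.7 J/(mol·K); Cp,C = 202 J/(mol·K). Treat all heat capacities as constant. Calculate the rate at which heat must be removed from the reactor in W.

Q_out = 27800 W

Extent of reaction ξ = 0.391 × 1690 = 660.79 mol/h
Reaction term: ξ·ΔH°_rxn = 660.79 × -81.8 = -54053 kJ/h
Sensible, feed 169→25 °C: -52979 kJ/h
Outlet flows (mol/h): A 1029.2, B 1029.2, C 660.79
Sensible, products 25→44.6 °C: 7007.8 kJ/h
Q = ΔH = -100020 kJ/h = -27.785 kW
Heat removed = 27785 W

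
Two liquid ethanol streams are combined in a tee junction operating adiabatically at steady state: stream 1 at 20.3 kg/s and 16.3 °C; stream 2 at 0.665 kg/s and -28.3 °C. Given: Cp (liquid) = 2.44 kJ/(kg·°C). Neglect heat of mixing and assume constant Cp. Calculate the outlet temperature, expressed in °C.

T_out = 14.9 °C

Adiabatic, steady state ⇒ Σ ṁᵢCp,ᵢ(T_out − Tᵢ) = 0
T_out = Σ ṁᵢCp,ᵢTᵢ / Σ ṁᵢCp,ᵢ
      = 761.45 / 51.155 = 14.885 °C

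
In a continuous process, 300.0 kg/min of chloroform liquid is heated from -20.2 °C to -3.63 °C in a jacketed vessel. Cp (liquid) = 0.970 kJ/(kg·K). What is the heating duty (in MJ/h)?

Q = 289 MJ/h

Q = ṁ·Cp·ΔT = 300.0 × 0.970 × (-3.63 − -20.2) = 4821.9 kJ/min
Converting: 4821.9 / 60 s = 80.364 kW
Heating duty = 289.31 MJ/h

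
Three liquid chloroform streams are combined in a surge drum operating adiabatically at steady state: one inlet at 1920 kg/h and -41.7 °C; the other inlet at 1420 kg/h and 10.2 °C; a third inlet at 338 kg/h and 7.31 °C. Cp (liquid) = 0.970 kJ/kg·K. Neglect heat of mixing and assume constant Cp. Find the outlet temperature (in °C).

T_out = -17.2 °C

Energy balance with Q = 0: Σ ṁᵢCp,ᵢ(T_out − Tᵢ) = 0
T_out = Σ ṁᵢCp,ᵢTᵢ / Σ ṁᵢCp,ᵢ
      = -61216 / 3567.7 = -17.159 °C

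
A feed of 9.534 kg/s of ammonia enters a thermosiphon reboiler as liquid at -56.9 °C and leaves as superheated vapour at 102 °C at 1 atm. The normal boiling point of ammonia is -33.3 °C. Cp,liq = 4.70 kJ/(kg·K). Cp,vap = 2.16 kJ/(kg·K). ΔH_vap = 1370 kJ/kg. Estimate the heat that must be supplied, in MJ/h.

liquid -56.9→-33.3 °C: 110.92 kJ/kg
vaporisation at -33.3 °C: 1370 kJ/kg
vapour -33.3→102 °C: 292.25 kJ/kg
Δh = 110.92 + 1370 + 292.25 = 1773.2 kJ/kg
Q = ṁ·Δh = 9.534 kg/s × 1773.2 kJ/kg = 16905 kJ/s
|Q| = 16905 kW = 60859 MJ/h

Q = 60900 MJ/h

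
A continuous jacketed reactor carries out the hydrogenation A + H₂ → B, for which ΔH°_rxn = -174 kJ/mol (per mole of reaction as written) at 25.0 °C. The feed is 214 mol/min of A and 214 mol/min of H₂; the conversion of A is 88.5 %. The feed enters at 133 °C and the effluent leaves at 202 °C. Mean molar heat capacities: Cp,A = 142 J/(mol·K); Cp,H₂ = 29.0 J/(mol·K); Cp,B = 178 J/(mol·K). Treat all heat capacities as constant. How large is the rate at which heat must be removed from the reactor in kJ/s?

Q_out = 503 kJ/s

Extent of reaction ξ = 0.885 × 214 = 189.39 mol/min
Reaction term: ξ·ΔH°_rxn = 189.39 × -174 = -32954 kJ/min
Sensible, feed 133→25 °C: -3952.2 kJ/min
Outlet flows (mol/min): A 24.61, H₂ 24.61, B 189.39
Sensible, products 25→202 °C: 6711.8 kJ/min
Q = ΔH = -30194 kJ/min = -503.24 kW
Heat removed = 503.24 kJ/s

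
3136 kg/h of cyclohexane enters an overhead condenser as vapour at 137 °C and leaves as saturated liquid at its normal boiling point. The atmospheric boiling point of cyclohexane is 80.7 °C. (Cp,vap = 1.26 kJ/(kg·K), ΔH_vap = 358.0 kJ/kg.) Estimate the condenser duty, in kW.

Q_c = 374 kW

vapour 137→80.7 °C: -70.938 kJ/kg
condensation at 80.7 °C: -358 kJ/kg
Δh = -70.938 + -358 = -428.94 kJ/kg
Q = ṁ·Δh = 3136 kg/h × -428.94 kJ/kg = -1.3451e+06 kJ/h
|Q| = 373.65 kW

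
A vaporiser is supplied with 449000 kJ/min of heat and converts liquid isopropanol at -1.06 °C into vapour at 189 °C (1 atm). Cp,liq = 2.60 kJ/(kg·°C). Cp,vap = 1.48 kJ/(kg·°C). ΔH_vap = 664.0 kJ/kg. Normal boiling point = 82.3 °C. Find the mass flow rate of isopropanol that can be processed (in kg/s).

ṁ = 7.20 kg/s

Δh = 2.60×(82.3−-1.06) + 664.0 + 1.48×(189−82.3) = 1038.7 kJ/kg
Q = 449000 kJ/min = 7483.3 kJ/s = 7483.3 kJ/s
ṁ = Q/Δh = 7483.3 / 1038.7 = 7.2049 kg/s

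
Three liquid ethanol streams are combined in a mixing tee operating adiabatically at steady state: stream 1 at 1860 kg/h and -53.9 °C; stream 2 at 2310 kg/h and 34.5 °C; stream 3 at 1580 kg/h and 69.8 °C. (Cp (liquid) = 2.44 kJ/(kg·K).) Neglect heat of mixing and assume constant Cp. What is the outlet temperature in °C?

T_out = 15.6 °C

Adiabatic, steady state ⇒ Σ ṁᵢCp,ᵢ(T_out − Tᵢ) = 0
Σ ṁᵢCp,ᵢTᵢ = 1860×2.44×-53.9 + 2310×2.44×34.5 + 1580×2.44×69.8 = 218930
Σ ṁᵢCp,ᵢ = 1860×2.44 + 2310×2.44 + 1580×2.44 = 14030
T_out = 218930 / 14030 = 15.604 °C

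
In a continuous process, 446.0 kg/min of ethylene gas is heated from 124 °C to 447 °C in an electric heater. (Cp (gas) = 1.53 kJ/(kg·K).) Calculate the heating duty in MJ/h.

Q = ṁ·Cp·ΔT = 446.0 × 1.53 × (447 − 124) = 220410 kJ/min
Converting: 220410 / 60 s = 3673.5 kW
Heating duty = 13225 MJ/h

Q = 13200 MJ/h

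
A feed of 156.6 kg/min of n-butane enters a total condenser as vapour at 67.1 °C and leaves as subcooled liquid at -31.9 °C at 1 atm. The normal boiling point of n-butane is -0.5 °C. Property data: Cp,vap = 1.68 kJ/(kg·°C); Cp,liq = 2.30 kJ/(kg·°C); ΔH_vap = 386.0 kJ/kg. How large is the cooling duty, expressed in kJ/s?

Q_c = 1490 kJ/s

vapour 67.1→-0.5 °C: -113.57 kJ/kg
condensation at -0.5 °C: -386 kJ/kg
liquid -0.5→-31.9 °C: -72.22 kJ/kg
Δh = -113.57 + -386 + -72.22 = -571.79 kJ/kg
Q = ṁ·Δh = 156.6 kg/min × -571.79 kJ/kg = -89542 kJ/min
|Q| = 1492.4 kW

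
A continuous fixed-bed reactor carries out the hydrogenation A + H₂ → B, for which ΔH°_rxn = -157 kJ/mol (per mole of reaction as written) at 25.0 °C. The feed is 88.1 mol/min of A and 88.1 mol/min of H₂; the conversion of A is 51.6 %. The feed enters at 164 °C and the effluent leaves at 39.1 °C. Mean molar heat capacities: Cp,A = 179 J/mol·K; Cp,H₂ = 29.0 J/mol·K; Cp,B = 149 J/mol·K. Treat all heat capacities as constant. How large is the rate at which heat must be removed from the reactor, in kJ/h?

Extent of reaction ξ = 0.516 × 88.1 = 45.46 mol/min
Reaction term: ξ·ΔH°_rxn = 45.46 × -157 = -7137.2 kJ/min
Sensible, feed 164→25 °C: -2547.1 kJ/min
Outlet flows (mol/min): A 42.64, H₂ 42.64, B 45.46
Sensible, products 25→39.1 °C: 220.56 kJ/min
Q = ΔH = -9463.7 kJ/min = -157.73 kW
Heat removed = 567820 kJ/h

Q_out = 568000 kJ/h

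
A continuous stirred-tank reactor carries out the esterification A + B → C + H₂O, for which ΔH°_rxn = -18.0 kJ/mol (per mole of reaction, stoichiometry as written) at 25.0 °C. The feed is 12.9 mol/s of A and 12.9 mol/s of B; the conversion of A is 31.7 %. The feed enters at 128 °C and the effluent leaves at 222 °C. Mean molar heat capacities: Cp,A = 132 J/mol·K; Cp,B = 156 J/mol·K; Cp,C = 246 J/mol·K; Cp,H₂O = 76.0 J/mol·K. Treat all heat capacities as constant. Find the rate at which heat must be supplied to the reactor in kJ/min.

Q_in = 18200 kJ/min

Extent of reaction ξ = 0.317 × 12.9 = 4.0893 mol/s
Reaction term: ξ·ΔH°_rxn = 4.0893 × -18.0 = -73.607 kJ/s
Sensible, feed 128→25 °C: -382.67 kJ/s
Outlet flows (mol/s): A 8.8107, B 8.8107, C 4.0893, H₂O 4.0893
Sensible, products 25→222 °C: 759.28 kJ/s
Q = ΔH = 303.01 kJ/s = 303.01 kW
Heat supplied = 18181 kJ/min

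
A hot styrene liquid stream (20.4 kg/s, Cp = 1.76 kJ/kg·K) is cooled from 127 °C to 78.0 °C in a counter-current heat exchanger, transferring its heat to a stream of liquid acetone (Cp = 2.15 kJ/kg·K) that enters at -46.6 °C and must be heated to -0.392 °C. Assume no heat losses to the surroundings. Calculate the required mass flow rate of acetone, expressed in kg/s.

Heat released by hot stream: Q = 20.4 × 1.76 × (127 − 78.0) = 1759.3 kJ/s
Energy balance on cold side (adiabatic exchanger): Q = ṁ_c·Cp_c·(T_c,out − T_c,in)
ṁ_c = 1759.3 / [2.15 × (-0.392 − -46.6)] = 17.709 kg/s

ṁ_c = 17.7 kg/s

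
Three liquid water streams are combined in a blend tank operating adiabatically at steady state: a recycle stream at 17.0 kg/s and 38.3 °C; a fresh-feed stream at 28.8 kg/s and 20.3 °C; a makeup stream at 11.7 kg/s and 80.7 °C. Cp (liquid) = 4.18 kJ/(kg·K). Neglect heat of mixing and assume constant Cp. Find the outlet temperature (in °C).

Adiabatic, steady state ⇒ Σ ṁᵢCp,ᵢ(T_out − Tᵢ) = 0
T_out = Σ ṁᵢCp,ᵢTᵢ / Σ ṁᵢCp,ᵢ
      = 9112.1 / 240.35 = 37.912 °C

T_out = 37.9 °C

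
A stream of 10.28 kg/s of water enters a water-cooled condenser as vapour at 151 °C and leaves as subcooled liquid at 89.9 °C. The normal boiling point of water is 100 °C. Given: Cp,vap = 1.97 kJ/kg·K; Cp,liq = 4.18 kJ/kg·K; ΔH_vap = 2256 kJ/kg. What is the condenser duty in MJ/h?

Q_c = 88800 MJ/h

vapour 151→100 °C: -100.47 kJ/kg
condensation at 100 °C: -2256 kJ/kg
liquid 100→89.9 °C: -42.218 kJ/kg
Δh = -100.47 + -2256 + -42.218 = -2398.7 kJ/kg
Q = ṁ·Δh = 10.28 kg/s × -2398.7 kJ/kg = -24659 kJ/s
|Q| = 24659 kW = 88771 MJ/h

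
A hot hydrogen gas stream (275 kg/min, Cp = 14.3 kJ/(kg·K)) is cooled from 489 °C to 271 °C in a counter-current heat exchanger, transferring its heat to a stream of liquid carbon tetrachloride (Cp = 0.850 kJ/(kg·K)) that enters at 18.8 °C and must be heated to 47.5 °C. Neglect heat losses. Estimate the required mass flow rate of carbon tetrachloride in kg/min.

Heat released by hot stream: Q = 275 × 14.3 × (489 − 271) = 857280 kJ/min
Energy balance on cold side (adiabatic exchanger): Q = ṁ_c·Cp_c·(T_c,out − T_c,in)
ṁ_c = 857280 / [0.850 × (47.5 − 18.8)] = 35142 kg/min

ṁ_c = 35100 kg/min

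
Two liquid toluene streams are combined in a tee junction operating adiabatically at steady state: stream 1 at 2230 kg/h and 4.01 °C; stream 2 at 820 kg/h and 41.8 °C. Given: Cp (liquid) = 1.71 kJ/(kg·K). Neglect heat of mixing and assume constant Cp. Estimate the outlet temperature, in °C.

T_out = 14.2 °C

Energy balance with Q = 0: Σ ṁᵢCp,ᵢ(T_out − Tᵢ) = 0
Σ ṁᵢCp,ᵢTᵢ = 2230×1.71×4.01 + 820×1.71×41.8 = 73903
Σ ṁᵢCp,ᵢ = 2230×1.71 + 820×1.71 = 5215.5
T_out = 73903 / 5215.5 = 14.17 °C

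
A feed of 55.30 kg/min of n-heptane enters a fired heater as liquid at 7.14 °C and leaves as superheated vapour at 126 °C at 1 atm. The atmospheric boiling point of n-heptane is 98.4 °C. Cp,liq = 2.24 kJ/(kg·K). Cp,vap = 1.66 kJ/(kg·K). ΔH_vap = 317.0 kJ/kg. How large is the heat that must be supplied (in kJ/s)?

liquid 7.14→98.4 °C: 204.42 kJ/kg
vaporisation at 98.4 °C: 317 kJ/kg
vapour 98.4→126 °C: 45.816 kJ/kg
Δh = 204.42 + 317 + 45.816 = 567.24 kJ/kg
Q = ṁ·Δh = 55.30 kg/min × 567.24 kJ/kg = 31368 kJ/min
|Q| = 522.8 kW

Q = 523 kJ/s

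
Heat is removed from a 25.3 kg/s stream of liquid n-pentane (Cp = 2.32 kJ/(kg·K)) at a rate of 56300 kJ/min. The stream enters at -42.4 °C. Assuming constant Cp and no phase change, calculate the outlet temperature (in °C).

T_out = -58.4 °C

Q = 56300 kJ/min = 938.33 kJ/s
ΔT = Q/(ṁ·Cp) = 938.33/(25.3×2.32) = 15.986 K
T_out = -42.4 − 15.986 = -58.386 °C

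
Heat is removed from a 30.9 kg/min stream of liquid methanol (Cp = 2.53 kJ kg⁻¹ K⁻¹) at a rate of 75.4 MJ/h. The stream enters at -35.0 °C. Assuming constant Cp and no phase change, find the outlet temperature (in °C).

T_out = -51.1 °C

Q = 75.4 MJ/h = 1256.7 kJ/min
ΔT = Q/(ṁ·Cp) = 1256.7/(30.9×2.53) = 16.075 K
T_out = -35.0 − 16.075 = -51.075 °C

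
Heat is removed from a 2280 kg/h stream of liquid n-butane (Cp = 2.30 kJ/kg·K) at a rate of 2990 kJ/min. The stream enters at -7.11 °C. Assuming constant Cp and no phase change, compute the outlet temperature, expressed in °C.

Q = 2990 kJ/min = 179400 kJ/h
ΔT = Q/(ṁ·Cp) = 179400/(2280×2.30) = 34.211 K
T_out = -7.11 − 34.211 = -41.321 °C

T_out = -41.3 °C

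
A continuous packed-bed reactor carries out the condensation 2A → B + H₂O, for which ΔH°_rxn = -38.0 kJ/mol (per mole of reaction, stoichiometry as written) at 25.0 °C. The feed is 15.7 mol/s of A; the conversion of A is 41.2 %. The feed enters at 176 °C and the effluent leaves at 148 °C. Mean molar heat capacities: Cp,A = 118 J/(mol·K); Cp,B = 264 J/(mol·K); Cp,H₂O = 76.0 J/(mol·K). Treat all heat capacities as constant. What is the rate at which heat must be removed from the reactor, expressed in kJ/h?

Q_out = 480000 kJ/h

Extent of reaction ξ = 0.412 × 15.7 / 2 = 3.2342 mol/s
Reaction term: ξ·ΔH°_rxn = 3.2342 × -38.0 = -122.9 kJ/s
Sensible, feed 176→25 °C: -279.74 kJ/s
Outlet flows (mol/s): A 9.2316, B 3.2342, H₂O 3.2342
Sensible, products 25→148 °C: 269.24 kJ/s
Q = ΔH = -133.4 kJ/s = -133.4 kW
Heat removed = 480240 kJ/h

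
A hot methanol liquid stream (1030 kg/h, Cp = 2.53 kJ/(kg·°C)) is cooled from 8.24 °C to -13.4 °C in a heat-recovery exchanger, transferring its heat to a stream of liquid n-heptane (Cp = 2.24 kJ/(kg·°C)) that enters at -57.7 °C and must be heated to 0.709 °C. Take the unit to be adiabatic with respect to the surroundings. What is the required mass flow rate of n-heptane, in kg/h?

Heat released by hot stream: Q = 1030 × 2.53 × (8.24 − -13.4) = 56392 kJ/h
Energy balance on cold side (adiabatic exchanger): Q = ṁ_c·Cp_c·(T_c,out − T_c,in)
ṁ_c = 56392 / [2.24 × (0.709 − -57.7)] = 431.01 kg/h

ṁ_c = 431 kg/h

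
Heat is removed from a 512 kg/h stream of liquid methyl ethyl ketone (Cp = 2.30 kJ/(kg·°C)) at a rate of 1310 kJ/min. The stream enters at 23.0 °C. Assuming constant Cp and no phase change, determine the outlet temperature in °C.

Q = 1310 kJ/min = 78600 kJ/h
ΔT = Q/(ṁ·Cp) = 78600/(512×2.30) = 66.746 K
T_out = 23.0 − 66.746 = -43.746 °C

T_out = -43.7 °C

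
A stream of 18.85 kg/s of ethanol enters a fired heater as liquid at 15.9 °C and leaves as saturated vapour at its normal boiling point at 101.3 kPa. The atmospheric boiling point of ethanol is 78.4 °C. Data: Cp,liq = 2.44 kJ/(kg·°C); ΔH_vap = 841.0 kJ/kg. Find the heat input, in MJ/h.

liquid 15.9→78.4 °C: 152.5 kJ/kg
vaporisation at 78.4 °C: 841 kJ/kg
Δh = 152.5 + 841 = 993.5 kJ/kg
Q = ṁ·Δh = 18.85 kg/s × 993.5 kJ/kg = 18727 kJ/s
|Q| = 18727 kW = 67419 MJ/h

Q = 67400 MJ/h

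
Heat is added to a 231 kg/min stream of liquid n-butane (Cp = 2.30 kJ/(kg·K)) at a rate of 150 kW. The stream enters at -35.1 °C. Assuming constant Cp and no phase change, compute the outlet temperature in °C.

Q = 150 kW = 9000 kJ/min
ΔT = Q/(ṁ·Cp) = 9000/(231×2.30) = 16.94 K
T_out = -35.1 + 16.94 = -18.16 °C

T_out = -18.2 °C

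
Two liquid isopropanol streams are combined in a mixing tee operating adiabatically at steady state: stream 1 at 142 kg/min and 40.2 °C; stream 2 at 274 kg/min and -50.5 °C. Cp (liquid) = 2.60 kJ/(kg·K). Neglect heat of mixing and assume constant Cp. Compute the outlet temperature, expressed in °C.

Energy balance with Q = 0: Σ ṁᵢCp,ᵢ(T_out − Tᵢ) = 0
T_out = Σ ṁᵢCp,ᵢTᵢ / Σ ṁᵢCp,ᵢ
      = -21134 / 1081.6 = -19.54 °C

T_out = -19.5 °C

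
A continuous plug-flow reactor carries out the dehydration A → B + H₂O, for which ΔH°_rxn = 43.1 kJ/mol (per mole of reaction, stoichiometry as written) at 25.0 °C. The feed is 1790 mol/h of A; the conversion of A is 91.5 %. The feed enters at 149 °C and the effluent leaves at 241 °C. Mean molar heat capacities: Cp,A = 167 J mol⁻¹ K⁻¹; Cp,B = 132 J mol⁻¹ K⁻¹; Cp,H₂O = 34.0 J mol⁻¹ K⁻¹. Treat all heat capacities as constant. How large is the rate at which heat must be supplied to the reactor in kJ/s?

Extent of reaction ξ = 0.915 × 1790 = 1637.9 mol/h
Reaction term: ξ·ΔH°_rxn = 1637.9 × 43.1 = 70591 kJ/h
Sensible, feed 149→25 °C: -37067 kJ/h
Outlet flows (mol/h): A 152.15, B 1637.9, H₂O 1637.9
Sensible, products 25→241 °C: 64215 kJ/h
Q = ΔH = 97739 kJ/h = 27.15 kW
Heat supplied = 27.15 kJ/s

Q_in = 27.1 kJ/s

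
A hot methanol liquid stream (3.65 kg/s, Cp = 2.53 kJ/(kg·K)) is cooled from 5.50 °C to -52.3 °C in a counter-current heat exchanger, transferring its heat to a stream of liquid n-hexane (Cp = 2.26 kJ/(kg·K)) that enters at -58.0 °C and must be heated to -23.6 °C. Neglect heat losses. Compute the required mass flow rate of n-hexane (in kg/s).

ṁ_c = 6.87 kg/s

Heat released by hot stream: Q = 3.65 × 2.53 × (5.50 − -52.3) = 533.75 kJ/s
Energy balance on cold side (adiabatic exchanger): Q = ṁ_c·Cp_c·(T_c,out − T_c,in)
ṁ_c = 533.75 / [2.26 × (-23.6 − -58.0)] = 6.8655 kg/s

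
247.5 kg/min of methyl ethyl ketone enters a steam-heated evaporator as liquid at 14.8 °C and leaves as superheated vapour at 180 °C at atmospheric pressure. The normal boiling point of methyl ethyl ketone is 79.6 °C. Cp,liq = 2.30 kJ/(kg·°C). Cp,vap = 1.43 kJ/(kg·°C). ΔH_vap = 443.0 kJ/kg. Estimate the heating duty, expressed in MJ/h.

Q = 10900 MJ/h

liquid 14.8→79.6 °C: 149.04 kJ/kg
vaporisation at 79.6 °C: 443 kJ/kg
vapour 79.6→180 °C: 143.57 kJ/kg
Δh = 149.04 + 443 + 143.57 = 735.61 kJ/kg
Q = ṁ·Δh = 247.5 kg/min × 735.61 kJ/kg = 182060 kJ/min
|Q| = 3034.4 kW = 10924 MJ/h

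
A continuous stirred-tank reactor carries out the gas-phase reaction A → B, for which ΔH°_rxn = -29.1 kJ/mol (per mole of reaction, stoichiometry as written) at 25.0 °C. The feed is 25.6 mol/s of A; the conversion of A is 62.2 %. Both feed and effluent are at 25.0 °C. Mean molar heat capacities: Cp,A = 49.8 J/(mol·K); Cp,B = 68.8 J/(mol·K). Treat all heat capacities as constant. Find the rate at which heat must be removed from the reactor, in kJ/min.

Extent of reaction ξ = 0.622 × 25.6 = 15.923 mol/s
Reaction term: ξ·ΔH°_rxn = 15.923 × -29.1 = -463.37 kJ/s
Q = ΔH = -463.37 kJ/s = -463.37 kW
Heat removed = 27802 kJ/min

Q_out = 27800 kJ/min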